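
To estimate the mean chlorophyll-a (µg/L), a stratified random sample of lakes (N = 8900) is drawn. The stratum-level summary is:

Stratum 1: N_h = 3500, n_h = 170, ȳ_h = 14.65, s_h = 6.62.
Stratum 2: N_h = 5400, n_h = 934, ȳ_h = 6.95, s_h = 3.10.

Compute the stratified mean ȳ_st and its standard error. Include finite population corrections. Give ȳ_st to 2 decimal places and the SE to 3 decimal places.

ȳ_st ≈ 9.98, SE ≈ 0.203

ȳ_st = Σ W_h ȳ_h = (3500·14.65 + 5400·6.95)/8900 = 9.97809
V̂(ȳ_st) = Σ W_h² (1 − n_h/N_h) s_h²/n_h, with W_h = N_h/N and N = 8900:
  stratum 1: (3500/8900)²·(1 − 170/3500)·6.62²/170 = 0.0379314
  stratum 2: (5400/8900)²·(1 − 934/5400)·3.10²/934 = 0.00313263
V̂(ȳ_st) = 0.0410641
SE(ȳ_st) = √0.0410641 = 0.202643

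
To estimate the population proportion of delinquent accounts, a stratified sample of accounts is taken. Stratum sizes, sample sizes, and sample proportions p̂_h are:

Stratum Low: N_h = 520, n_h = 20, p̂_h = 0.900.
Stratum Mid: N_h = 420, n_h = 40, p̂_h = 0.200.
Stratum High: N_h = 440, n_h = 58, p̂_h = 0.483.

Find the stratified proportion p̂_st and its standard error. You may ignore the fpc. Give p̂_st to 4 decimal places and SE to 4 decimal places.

N = 1380; stratum weights W_h = N_h/N.
p̂_st = Σ W_h p̂_h = (520·0.900 + 420·0.200 + 440·0.483)/1380 = 0.55400
V̂(p̂_st) = Σ W_h² p̂_h(1−p̂_h)/(n_h−1):
  stratum Low: (520/1380)²·0.900·0.100/19 = 0.00067257
  stratum Mid: (420/1380)²·0.200·0.800/39 = 0.000380011
  stratum High: (440/1380)²·0.483·0.517/57 = 0.000445359
V̂(p̂_st) = 0.00149794; SE = √V̂ = 0.0387032

p̂_st ≈ 0.5540, SE ≈ 0.0387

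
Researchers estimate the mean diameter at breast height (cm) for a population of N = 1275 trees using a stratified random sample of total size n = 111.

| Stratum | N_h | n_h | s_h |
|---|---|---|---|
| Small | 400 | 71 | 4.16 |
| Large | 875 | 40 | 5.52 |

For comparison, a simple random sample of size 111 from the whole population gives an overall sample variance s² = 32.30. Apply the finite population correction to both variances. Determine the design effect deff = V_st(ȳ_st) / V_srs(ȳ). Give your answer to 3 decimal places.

V̂(ȳ_st) = Σ W_h² (1 − n_h/N_h) s_h²/n_h, with W_h = N_h/N and N = 1275:
  stratum Small: (400/1275)²·(1 − 71/400)·4.16²/71 = 0.0197317
  stratum Large: (875/1275)²·(1 − 40/875)·5.52²/40 = 0.342367
V_st = 0.362099
V_srs = (1 − 111/1275)·32.30/111 = 0.265658
deff = V_st / V_srs = 0.362099/0.265658 = 1.3630

deff ≈ 1.363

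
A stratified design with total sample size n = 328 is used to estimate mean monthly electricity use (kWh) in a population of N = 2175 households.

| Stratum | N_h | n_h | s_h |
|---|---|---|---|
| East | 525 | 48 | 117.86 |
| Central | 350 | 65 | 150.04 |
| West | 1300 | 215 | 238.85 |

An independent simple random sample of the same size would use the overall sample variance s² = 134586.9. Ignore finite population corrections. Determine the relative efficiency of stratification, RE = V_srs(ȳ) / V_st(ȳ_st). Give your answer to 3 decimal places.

V̂(ȳ_st) = Σ W_h² s_h²/n_h, with W_h = N_h/N and N = 2175:
  stratum East: (525/2175)²·117.86²/48 = 16.8613
  stratum Central: (350/2175)²·150.04²/65 = 8.96847
  stratum West: (1300/2175)²·238.85²/215 = 94.7939
V_st = 120.624
V_srs = s²/n = 134586.9/328 = 410.326
Relative efficiency = V_srs / V_st = 410.326/120.624 = 3.4017

RE ≈ 3.402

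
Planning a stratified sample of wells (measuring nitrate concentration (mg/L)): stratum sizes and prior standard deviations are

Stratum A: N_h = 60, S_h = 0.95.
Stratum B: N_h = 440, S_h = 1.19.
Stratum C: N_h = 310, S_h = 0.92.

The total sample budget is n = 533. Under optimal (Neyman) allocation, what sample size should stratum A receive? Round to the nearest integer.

Neyman allocation: n_h = n · N_h S_h / Σ N_i S_i, with n = 533.
  stratum A: N_h·S_h = 60·0.95 = 57.00
  stratum B: N_h·S_h = 440·1.19 = 523.60
  stratum C: N_h·S_h = 310·0.92 = 285.20
Σ N_h S_h = 865.80
n for stratum A = 533·57.00/865.80 = 35.090 → 35

35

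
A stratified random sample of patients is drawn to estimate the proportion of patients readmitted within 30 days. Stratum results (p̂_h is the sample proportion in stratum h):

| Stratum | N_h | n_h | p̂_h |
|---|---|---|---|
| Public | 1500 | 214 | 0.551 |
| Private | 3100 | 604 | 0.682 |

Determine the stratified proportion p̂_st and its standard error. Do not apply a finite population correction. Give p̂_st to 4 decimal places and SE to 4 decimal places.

p̂_st ≈ 0.6393, SE ≈ 0.0169

N = 4600; stratum weights W_h = N_h/N.
p̂_st = Σ W_h p̂_h = (1500·0.551 + 3100·0.682)/4600 = 0.63928
V̂(p̂_st) = Σ W_h² p̂_h(1−p̂_h)/(n_h−1):
  stratum Public: (1500/4600)²·0.551·0.449/213 = 0.000123505
  stratum Private: (3100/4600)²·0.682·0.318/603 = 0.000163344
V̂(p̂_st) = 0.000286849; SE = √V̂ = 0.0169366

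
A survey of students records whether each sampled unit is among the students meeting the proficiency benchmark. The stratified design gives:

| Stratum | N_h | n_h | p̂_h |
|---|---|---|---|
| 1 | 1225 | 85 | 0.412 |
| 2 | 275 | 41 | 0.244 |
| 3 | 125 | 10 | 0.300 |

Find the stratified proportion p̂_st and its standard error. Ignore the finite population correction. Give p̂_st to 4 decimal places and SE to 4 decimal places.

N = 1625; stratum weights W_h = N_h/N.
p̂_st = Σ W_h p̂_h = (1225·0.412 + 275·0.244 + 125·0.300)/1625 = 0.37495
V̂(p̂_st) = Σ W_h² p̂_h(1−p̂_h)/(n_h−1):
  stratum 1: (1225/1625)²·0.412·0.588/84 = 0.00163893
  stratum 2: (275/1625)²·0.244·0.756/40 = 0.000132072
  stratum 3: (125/1625)²·0.300·0.700/9 = 0.000138067
V̂(p̂_st) = 0.00190907; SE = √V̂ = 0.0436929

p̂_st ≈ 0.3750, SE ≈ 0.0437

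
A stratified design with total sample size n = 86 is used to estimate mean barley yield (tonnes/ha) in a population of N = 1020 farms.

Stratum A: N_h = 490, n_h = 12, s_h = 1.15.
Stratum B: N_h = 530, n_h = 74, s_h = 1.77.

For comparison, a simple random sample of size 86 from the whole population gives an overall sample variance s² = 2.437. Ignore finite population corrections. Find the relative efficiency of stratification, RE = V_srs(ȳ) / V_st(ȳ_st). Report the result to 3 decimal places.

V̂(ȳ_st) = Σ W_h² s_h²/n_h, with W_h = N_h/N and N = 1020:
  stratum A: (490/1020)²·1.15²/12 = 0.0254335
  stratum B: (530/1020)²·1.77²/74 = 0.0114305
V_st = 0.036864
V_srs = s²/n = 2.437/86 = 0.0283372
Relative efficiency = V_srs / V_st = 0.0283372/0.036864 = 0.7687

RE ≈ 0.769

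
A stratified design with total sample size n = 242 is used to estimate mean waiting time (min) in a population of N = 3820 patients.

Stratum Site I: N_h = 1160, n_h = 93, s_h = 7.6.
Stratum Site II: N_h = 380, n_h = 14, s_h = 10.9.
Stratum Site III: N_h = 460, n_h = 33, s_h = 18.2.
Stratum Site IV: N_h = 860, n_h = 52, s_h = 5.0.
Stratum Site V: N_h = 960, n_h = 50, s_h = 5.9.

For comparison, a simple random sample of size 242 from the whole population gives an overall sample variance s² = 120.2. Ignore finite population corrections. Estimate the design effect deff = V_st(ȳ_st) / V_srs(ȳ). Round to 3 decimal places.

V̂(ȳ_st) = Σ W_h² s_h²/n_h, with W_h = N_h/N and N = 3820:
  stratum Site I: (1160/3820)²·7.6²/93 = 0.0572708
  stratum Site II: (380/3820)²·10.9²/14 = 0.083978
  stratum Site III: (460/3820)²·18.2²/33 = 0.145552
  stratum Site IV: (860/3820)²·5.0²/52 = 0.0243673
  stratum Site V: (960/3820)²·5.9²/50 = 0.0439693
V_st = 0.355137
V_srs = s²/n = 120.2/242 = 0.496694
deff = V_st / V_srs = 0.355137/0.496694 = 0.7150

deff ≈ 0.715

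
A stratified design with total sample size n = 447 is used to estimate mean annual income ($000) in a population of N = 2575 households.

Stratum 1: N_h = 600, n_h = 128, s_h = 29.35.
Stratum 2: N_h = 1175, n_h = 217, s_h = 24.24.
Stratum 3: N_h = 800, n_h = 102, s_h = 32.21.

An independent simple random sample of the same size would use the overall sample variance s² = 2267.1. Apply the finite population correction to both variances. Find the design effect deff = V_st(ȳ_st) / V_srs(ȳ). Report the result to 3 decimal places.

V̂(ȳ_st) = Σ W_h² (1 − n_h/N_h) s_h²/n_h, with W_h = N_h/N and N = 2575:
  stratum 1: (600/2575)²·(1 − 128/600)·29.35²/128 = 0.287439
  stratum 2: (1175/2575)²·(1 − 217/1175)·24.24²/217 = 0.459679
  stratum 3: (800/2575)²·(1 − 102/800)·32.21²/102 = 0.856588
V_st = 1.60371
V_srs = (1 − 447/2575)·2267.1/447 = 4.19138
deff = V_st / V_srs = 1.60371/4.19138 = 0.3826

deff ≈ 0.383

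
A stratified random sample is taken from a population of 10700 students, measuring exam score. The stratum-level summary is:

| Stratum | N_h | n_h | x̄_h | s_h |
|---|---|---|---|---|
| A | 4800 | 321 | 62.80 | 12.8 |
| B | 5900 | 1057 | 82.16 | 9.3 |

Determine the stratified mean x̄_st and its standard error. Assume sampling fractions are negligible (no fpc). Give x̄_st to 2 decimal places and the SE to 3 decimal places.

x̄_st = Σ W_h x̄_h = (4800·62.80 + 5900·82.16)/10700 = 73.47514
V̂(x̄_st) = Σ W_h² s_h²/n_h, with W_h = N_h/N and N = 10700:
  stratum A: (4800/10700)²·12.8²/321 = 0.102714
  stratum B: (5900/10700)²·9.3²/1057 = 0.0248787
V̂(x̄_st) = 0.127593
SE(x̄_st) = √0.127593 = 0.357201

x̄_st ≈ 73.48, SE ≈ 0.357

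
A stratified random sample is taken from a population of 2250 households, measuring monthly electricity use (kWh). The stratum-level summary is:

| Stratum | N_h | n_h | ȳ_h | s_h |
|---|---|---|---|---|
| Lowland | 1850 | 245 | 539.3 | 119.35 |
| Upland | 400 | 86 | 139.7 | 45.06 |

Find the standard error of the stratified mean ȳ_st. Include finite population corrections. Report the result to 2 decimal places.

SE(ȳ_st) ≈ 5.89

V̂(ȳ_st) = Σ W_h² (1 − n_h/N_h) s_h²/n_h, with W_h = N_h/N and N = 2250:
  stratum Lowland: (1850/2250)²·(1 − 245/1850)·119.35²/245 = 34.1005
  stratum Upland: (400/2250)²·(1 − 86/400)·45.06²/86 = 0.585745
V̂(ȳ_st) = 34.6862
SE(ȳ_st) = √34.6862 = 5.8895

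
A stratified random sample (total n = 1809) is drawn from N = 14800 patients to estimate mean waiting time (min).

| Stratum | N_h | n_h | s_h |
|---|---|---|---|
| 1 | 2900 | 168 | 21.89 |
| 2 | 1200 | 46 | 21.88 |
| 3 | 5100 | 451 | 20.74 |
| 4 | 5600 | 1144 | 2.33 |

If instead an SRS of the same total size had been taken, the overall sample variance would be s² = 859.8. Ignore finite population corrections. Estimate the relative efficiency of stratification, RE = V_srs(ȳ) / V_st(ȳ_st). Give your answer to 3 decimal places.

RE ≈ 1.628

V̂(ȳ_st) = Σ W_h² s_h²/n_h, with W_h = N_h/N and N = 14800:
  stratum 1: (2900/14800)²·21.89²/168 = 0.10951
  stratum 2: (1200/14800)²·21.88²/46 = 0.0684189
  stratum 3: (5100/14800)²·20.74²/451 = 0.113255
  stratum 4: (5600/14800)²·2.33²/1144 = 0.00067942
V_st = 0.291864
V_srs = s²/n = 859.8/1809 = 0.47529
Relative efficiency = V_srs / V_st = 0.47529/0.291864 = 1.6285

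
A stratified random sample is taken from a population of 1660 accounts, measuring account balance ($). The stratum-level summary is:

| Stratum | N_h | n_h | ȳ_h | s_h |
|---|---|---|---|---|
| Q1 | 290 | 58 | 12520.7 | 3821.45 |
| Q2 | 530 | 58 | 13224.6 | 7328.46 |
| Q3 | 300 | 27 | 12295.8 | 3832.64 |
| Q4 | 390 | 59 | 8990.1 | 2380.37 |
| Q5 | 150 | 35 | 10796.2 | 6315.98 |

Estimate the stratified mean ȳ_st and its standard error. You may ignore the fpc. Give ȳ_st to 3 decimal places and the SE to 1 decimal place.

ȳ_st ≈ 11719.488, SE ≈ 366.7

ȳ_st = Σ W_h ȳ_h = (290·12520.7 + 530·13224.6 + 300·12295.8 + 390·8990.1 + 150·10796.2)/1660 = 11719.48795
V̂(ȳ_st) = Σ W_h² s_h²/n_h, with W_h = N_h/N and N = 1660:
  stratum Q1: (290/1660)²·3821.45²/58 = 7684.37
  stratum Q2: (530/1660)²·7328.46²/58 = 94391.5
  stratum Q3: (300/1660)²·3832.64²/27 = 17768.8
  stratum Q4: (390/1660)²·2380.37²/59 = 5300.9
  stratum Q5: (150/1660)²·6315.98²/35 = 9306.36
V̂(ȳ_st) = 134452
SE(ȳ_st) = √134452 = 366.677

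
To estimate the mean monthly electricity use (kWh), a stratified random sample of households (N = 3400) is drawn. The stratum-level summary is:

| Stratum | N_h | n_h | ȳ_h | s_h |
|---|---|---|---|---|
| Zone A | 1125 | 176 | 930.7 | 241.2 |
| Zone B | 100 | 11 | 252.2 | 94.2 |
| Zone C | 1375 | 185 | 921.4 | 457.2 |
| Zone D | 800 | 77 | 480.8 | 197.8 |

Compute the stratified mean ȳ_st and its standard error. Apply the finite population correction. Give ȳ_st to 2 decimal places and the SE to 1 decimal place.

ȳ_st ≈ 801.12, SE ≈ 14.7

ȳ_st = Σ W_h ȳ_h = (1125·930.7 + 100·252.2 + 1375·921.4 + 800·480.8)/3400 = 801.12426
V̂(ȳ_st) = Σ W_h² (1 − n_h/N_h) s_h²/n_h, with W_h = N_h/N and N = 3400:
  stratum Zone A: (1125/3400)²·(1 − 176/1125)·241.2²/176 = 30.5283
  stratum Zone B: (100/3400)²·(1 − 11/100)·94.2²/11 = 0.621071
  stratum Zone C: (1375/3400)²·(1 − 185/1375)·457.2²/185 = 159.931
  stratum Zone D: (800/3400)²·(1 − 77/800)·197.8²/77 = 25.4233
V̂(ȳ_st) = 216.504
SE(ȳ_st) = √216.504 = 14.7141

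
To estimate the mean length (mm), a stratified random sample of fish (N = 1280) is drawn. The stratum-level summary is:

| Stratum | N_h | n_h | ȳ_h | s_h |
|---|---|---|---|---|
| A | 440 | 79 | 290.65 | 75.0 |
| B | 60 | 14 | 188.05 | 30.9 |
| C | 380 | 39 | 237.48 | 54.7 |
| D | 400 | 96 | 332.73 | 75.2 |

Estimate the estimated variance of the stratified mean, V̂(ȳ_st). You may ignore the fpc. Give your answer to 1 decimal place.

V̂(ȳ_st) = Σ W_h² s_h²/n_h, with W_h = N_h/N and N = 1280:
  stratum A: (440/1280)²·75.0²/79 = 8.41358
  stratum B: (60/1280)²·30.9²/14 = 0.149855
  stratum C: (380/1280)²·54.7²/39 = 6.76172
  stratum D: (400/1280)²·75.2²/96 = 5.7526
V̂(ȳ_st) = 21.0778

V̂(ȳ_st) ≈ 21.1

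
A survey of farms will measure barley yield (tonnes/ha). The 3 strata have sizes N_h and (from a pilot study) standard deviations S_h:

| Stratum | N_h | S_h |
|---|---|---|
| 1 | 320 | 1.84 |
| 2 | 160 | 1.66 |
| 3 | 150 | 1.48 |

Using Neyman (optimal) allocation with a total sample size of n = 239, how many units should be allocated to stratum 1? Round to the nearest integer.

131

Neyman allocation: n_h = n · N_h S_h / Σ N_i S_i, with n = 239.
  stratum 1: N_h·S_h = 320·1.84 = 588.80
  stratum 2: N_h·S_h = 160·1.66 = 265.60
  stratum 3: N_h·S_h = 150·1.48 = 222.00
Σ N_h S_h = 1076.40
n for stratum 1 = 239·588.80/1076.40 = 130.735 → 131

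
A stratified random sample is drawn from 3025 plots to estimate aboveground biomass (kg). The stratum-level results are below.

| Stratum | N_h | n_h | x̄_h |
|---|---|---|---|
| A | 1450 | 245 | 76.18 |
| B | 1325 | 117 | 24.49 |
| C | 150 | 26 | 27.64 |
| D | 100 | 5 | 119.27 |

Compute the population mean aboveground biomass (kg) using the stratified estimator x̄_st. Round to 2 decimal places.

N = Σ N_h = 3025. Stratum weights W_h = N_h/N.
x̄_st = (1450·76.18 + 1325·24.49 + 150·27.64 + 100·119.27) / 3025 = 52.5564

x̄_st ≈ 52.56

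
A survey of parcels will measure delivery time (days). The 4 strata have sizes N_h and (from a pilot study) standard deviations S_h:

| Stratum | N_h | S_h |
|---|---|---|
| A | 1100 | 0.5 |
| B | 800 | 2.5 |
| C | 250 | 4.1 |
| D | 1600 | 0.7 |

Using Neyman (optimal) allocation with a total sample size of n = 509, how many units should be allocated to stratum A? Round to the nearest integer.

60

Neyman allocation: n_h = n · N_h S_h / Σ N_i S_i, with n = 509.
  stratum A: N_h·S_h = 1100·0.5 = 550.00
  stratum B: N_h·S_h = 800·2.5 = 2000.00
  stratum C: N_h·S_h = 250·4.1 = 1025.00
  stratum D: N_h·S_h = 1600·0.7 = 1120.00
Σ N_h S_h = 4695.00
n for stratum A = 509·550.00/4695.00 = 59.627 → 60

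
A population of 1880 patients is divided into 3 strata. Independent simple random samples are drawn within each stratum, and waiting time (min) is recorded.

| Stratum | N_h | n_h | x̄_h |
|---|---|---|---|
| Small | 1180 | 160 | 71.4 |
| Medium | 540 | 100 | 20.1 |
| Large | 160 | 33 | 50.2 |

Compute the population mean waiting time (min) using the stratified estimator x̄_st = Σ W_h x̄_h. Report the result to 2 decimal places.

x̄_st ≈ 54.86

N = Σ N_h = 1880. Stratum weights W_h = N_h/N.
x̄_st = (1180·71.4 + 540·20.1 + 160·50.2) / 1880 = 54.8606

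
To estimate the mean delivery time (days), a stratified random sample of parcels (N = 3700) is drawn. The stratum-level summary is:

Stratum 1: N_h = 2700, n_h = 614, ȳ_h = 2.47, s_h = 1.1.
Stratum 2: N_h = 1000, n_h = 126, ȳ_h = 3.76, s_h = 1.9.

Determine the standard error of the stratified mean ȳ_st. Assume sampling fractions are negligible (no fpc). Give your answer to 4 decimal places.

SE(ȳ_st) ≈ 0.0561

V̂(ȳ_st) = Σ W_h² s_h²/n_h, with W_h = N_h/N and N = 3700:
  stratum 1: (2700/3700)²·1.1²/614 = 0.0010494
  stratum 2: (1000/3700)²·1.9²/126 = 0.00209283
V̂(ȳ_st) = 0.00314223
SE(ȳ_st) = √0.00314223 = 0.0560556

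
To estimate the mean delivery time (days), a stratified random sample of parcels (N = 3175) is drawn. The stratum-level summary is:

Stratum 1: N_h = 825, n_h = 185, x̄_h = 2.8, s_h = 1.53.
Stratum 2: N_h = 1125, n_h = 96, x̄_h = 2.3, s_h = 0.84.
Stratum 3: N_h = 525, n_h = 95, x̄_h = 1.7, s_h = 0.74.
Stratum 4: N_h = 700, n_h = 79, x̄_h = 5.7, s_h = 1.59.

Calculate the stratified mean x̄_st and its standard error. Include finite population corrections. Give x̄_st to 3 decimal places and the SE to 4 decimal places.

x̄_st = Σ W_h x̄_h = (825·2.8 + 1125·2.3 + 525·1.7 + 700·5.7)/3175 = 3.08031
V̂(x̄_st) = Σ W_h² (1 − n_h/N_h) s_h²/n_h, with W_h = N_h/N and N = 3175:
  stratum 1: (825/3175)²·(1 − 185/825)·1.53²/185 = 0.000662762
  stratum 2: (1125/3175)²·(1 − 96/1125)·0.84²/96 = 0.000844049
  stratum 3: (525/3175)²·(1 − 95/525)·0.74²/95 = 0.000129086
  stratum 4: (700/3175)²·(1 − 79/700)·1.59²/79 = 0.00137997
V̂(x̄_st) = 0.00301587
SE(x̄_st) = √0.00301587 = 0.0549169

x̄_st ≈ 3.080, SE ≈ 0.0549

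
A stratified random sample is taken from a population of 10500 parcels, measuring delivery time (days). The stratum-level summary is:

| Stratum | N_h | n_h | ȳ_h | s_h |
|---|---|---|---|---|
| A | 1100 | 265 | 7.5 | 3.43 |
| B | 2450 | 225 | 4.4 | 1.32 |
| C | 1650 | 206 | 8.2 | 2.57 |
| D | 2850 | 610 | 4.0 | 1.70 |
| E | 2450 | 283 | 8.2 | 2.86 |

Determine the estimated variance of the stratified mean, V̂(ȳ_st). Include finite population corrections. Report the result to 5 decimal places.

V̂(ȳ_st) ≈ 0.00311

V̂(ȳ_st) = Σ W_h² (1 − n_h/N_h) s_h²/n_h, with W_h = N_h/N and N = 10500:
  stratum A: (1100/10500)²·(1 − 265/1100)·3.43²/265 = 0.000369865
  stratum B: (2450/10500)²·(1 − 225/2450)·1.32²/225 = 0.000382898
  stratum C: (1650/10500)²·(1 − 206/1650)·2.57²/206 = 0.000692902
  stratum D: (2850/10500)²·(1 − 610/2850)·1.70²/610 = 0.000274336
  stratum E: (2450/10500)²·(1 − 283/2450)·2.86²/283 = 0.00139185
V̂(ȳ_st) = 0.00311185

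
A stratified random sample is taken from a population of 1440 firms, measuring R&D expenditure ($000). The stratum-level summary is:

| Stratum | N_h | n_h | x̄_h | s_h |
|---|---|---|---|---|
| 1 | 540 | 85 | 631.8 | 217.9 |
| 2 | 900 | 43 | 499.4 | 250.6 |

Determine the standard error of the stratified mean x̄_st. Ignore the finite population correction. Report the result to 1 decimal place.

SE(x̄_st) ≈ 25.5

V̂(x̄_st) = Σ W_h² s_h²/n_h, with W_h = N_h/N and N = 1440:
  stratum 1: (540/1440)²·217.9²/85 = 78.5521
  stratum 2: (900/1440)²·250.6²/43 = 570.497
V̂(x̄_st) = 649.05
SE(x̄_st) = √649.05 = 25.4765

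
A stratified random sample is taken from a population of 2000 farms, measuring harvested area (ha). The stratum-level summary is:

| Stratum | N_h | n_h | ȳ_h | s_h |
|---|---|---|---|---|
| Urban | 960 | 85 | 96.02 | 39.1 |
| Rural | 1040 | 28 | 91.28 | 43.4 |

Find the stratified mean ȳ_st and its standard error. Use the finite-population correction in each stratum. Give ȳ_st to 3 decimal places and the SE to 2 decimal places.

ȳ_st = Σ W_h ȳ_h = (960·96.02 + 1040·91.28)/2000 = 93.55520
V̂(ȳ_st) = Σ W_h² (1 − n_h/N_h) s_h²/n_h, with W_h = N_h/N and N = 2000:
  stratum Urban: (960/2000)²·(1 − 85/960)·39.1²/85 = 3.77706
  stratum Rural: (1040/2000)²·(1 − 28/1040)·43.4²/28 = 17.7001
V̂(ȳ_st) = 21.4771
SE(ȳ_st) = √21.4771 = 4.63434

ȳ_st ≈ 93.555, SE ≈ 4.63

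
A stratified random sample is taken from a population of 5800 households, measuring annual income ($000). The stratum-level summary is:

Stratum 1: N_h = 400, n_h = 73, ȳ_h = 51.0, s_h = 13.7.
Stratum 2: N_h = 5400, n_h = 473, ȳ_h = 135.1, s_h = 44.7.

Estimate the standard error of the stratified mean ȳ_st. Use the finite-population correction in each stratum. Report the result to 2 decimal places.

V̂(ȳ_st) = Σ W_h² (1 − n_h/N_h) s_h²/n_h, with W_h = N_h/N and N = 5800:
  stratum 1: (400/5800)²·(1 − 73/400)·13.7²/73 = 0.00999701
  stratum 2: (5400/5800)²·(1 − 473/5400)·44.7²/473 = 3.34098
V̂(ȳ_st) = 3.35098
SE(ȳ_st) = √3.35098 = 1.83057

SE(ȳ_st) ≈ 1.83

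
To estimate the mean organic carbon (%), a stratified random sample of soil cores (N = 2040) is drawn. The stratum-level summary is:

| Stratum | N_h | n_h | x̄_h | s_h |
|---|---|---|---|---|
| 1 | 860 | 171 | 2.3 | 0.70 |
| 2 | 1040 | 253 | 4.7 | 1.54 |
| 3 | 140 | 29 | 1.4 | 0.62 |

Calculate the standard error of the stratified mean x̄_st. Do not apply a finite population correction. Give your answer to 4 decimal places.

SE(x̄_st) ≈ 0.0548

V̂(x̄_st) = Σ W_h² s_h²/n_h, with W_h = N_h/N and N = 2040:
  stratum 1: (860/2040)²·0.70²/171 = 0.000509256
  stratum 2: (1040/2040)²·1.54²/253 = 0.00243628
  stratum 3: (140/2040)²·0.62²/29 = 6.24282e-05
V̂(x̄_st) = 0.00300797
SE(x̄_st) = √0.00300797 = 0.0548449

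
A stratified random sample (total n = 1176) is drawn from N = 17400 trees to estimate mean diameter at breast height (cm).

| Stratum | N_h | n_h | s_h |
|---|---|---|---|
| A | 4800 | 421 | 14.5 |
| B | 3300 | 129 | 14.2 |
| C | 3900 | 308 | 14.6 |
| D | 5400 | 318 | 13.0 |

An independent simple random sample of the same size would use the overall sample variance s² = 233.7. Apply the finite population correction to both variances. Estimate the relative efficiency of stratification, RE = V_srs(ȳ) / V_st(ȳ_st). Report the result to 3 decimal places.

V̂(ȳ_st) = Σ W_h² (1 − n_h/N_h) s_h²/n_h, with W_h = N_h/N and N = 17400:
  stratum A: (4800/17400)²·(1 − 421/4800)·14.5²/421 = 0.0346714
  stratum B: (3300/17400)²·(1 − 129/3300)·14.2²/129 = 0.0540255
  stratum C: (3900/17400)²·(1 − 308/3900)·14.6²/308 = 0.0320227
  stratum D: (5400/17400)²·(1 − 318/5400)·13.0²/318 = 0.0481714
V_st = 0.168891
V_srs = (1 − 1176/17400)·233.7/1176 = 0.185293
Relative efficiency = V_srs / V_st = 0.185293/0.168891 = 1.0971

RE ≈ 1.097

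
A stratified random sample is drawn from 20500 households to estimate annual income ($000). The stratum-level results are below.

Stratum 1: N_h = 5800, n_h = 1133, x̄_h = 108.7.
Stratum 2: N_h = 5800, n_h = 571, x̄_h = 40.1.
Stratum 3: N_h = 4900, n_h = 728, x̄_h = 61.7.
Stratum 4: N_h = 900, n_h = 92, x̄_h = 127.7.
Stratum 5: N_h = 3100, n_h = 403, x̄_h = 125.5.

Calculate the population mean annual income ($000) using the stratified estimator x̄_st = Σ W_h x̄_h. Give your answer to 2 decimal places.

N = Σ N_h = 20500. Stratum weights W_h = N_h/N.
x̄_st = (5800·108.7 + 5800·40.1 + 4900·61.7 + 900·127.7 + 3100·125.5) / 20500 = 81.4317

x̄_st ≈ 81.43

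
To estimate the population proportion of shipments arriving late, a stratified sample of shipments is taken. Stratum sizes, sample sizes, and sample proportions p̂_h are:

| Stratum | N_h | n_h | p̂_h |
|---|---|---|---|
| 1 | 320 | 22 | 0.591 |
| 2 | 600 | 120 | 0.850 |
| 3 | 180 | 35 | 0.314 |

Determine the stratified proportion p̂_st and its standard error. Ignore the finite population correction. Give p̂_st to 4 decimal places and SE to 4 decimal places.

N = 1100; stratum weights W_h = N_h/N.
p̂_st = Σ W_h p̂_h = (320·0.591 + 600·0.850 + 180·0.314)/1100 = 0.68695
V̂(p̂_st) = Σ W_h² p̂_h(1−p̂_h)/(n_h−1):
  stratum 1: (320/1100)²·0.591·0.409/21 = 0.000974106
  stratum 2: (600/1100)²·0.850·0.150/119 = 0.000318772
  stratum 3: (180/1100)²·0.314·0.686/34 = 0.000169642
V̂(p̂_st) = 0.00146252; SE = √V̂ = 0.0382429

p̂_st ≈ 0.6869, SE ≈ 0.0382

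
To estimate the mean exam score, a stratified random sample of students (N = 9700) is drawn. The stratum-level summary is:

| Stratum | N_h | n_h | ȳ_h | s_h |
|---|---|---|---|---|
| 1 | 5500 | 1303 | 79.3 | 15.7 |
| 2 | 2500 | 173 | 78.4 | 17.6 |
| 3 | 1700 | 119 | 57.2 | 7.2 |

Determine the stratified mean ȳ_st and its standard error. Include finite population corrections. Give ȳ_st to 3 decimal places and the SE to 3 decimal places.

ȳ_st ≈ 75.195, SE ≈ 0.412

ȳ_st = Σ W_h ȳ_h = (5500·79.3 + 2500·78.4 + 1700·57.2)/9700 = 75.19485
V̂(ȳ_st) = Σ W_h² (1 − n_h/N_h) s_h²/n_h, with W_h = N_h/N and N = 9700:
  stratum 1: (5500/9700)²·(1 − 1303/5500)·15.7²/1303 = 0.0464102
  stratum 2: (2500/9700)²·(1 − 173/2500)·17.6²/173 = 0.110706
  stratum 3: (1700/9700)²·(1 − 119/1700)·7.2²/119 = 0.0124439
V̂(ȳ_st) = 0.16956
SE(ȳ_st) = √0.16956 = 0.411777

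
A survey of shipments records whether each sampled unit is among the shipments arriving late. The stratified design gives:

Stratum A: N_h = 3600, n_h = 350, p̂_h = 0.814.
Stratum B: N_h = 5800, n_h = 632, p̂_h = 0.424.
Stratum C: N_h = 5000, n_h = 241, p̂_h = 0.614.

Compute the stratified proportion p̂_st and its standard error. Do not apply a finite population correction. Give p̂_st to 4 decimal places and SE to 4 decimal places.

N = 14400; stratum weights W_h = N_h/N.
p̂_st = Σ W_h p̂_h = (3600·0.814 + 5800·0.424 + 5000·0.614)/14400 = 0.58747
V̂(p̂_st) = Σ W_h² p̂_h(1−p̂_h)/(n_h−1):
  stratum A: (3600/14400)²·0.814·0.186/349 = 2.71139e-05
  stratum B: (5800/14400)²·0.424·0.576/631 = 6.27899e-05
  stratum C: (5000/14400)²·0.614·0.386/240 = 0.000119058
V̂(p̂_st) = 0.000208962; SE = √V̂ = 0.0144555

p̂_st ≈ 0.5875, SE ≈ 0.0145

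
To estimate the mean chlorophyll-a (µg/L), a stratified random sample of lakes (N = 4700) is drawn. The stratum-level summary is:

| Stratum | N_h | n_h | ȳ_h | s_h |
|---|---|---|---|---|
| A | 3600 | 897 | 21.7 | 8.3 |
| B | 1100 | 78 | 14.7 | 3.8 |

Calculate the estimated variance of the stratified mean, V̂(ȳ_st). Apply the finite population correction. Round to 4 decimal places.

V̂(ȳ_st) ≈ 0.0433

V̂(ȳ_st) = Σ W_h² (1 − n_h/N_h) s_h²/n_h, with W_h = N_h/N and N = 4700:
  stratum A: (3600/4700)²·(1 − 897/3600)·8.3²/897 = 0.0338311
  stratum B: (1100/4700)²·(1 − 78/1100)·3.8²/78 = 0.00942151
V̂(ȳ_st) = 0.0432526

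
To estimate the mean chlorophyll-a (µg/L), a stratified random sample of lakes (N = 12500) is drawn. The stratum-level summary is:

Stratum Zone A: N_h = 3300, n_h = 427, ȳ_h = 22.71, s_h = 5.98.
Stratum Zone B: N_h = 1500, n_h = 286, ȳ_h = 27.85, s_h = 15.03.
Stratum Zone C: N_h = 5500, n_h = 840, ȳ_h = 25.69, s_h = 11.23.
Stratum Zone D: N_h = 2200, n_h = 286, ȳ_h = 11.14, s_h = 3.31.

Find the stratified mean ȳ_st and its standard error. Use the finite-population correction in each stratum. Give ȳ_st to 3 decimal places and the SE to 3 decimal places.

ȳ_st = Σ W_h ȳ_h = (3300·22.71 + 1500·27.85 + 5500·25.69 + 2200·11.14)/12500 = 22.60168
V̂(ȳ_st) = Σ W_h² (1 − n_h/N_h) s_h²/n_h, with W_h = N_h/N and N = 12500:
  stratum Zone A: (3300/12500)²·(1 − 427/3300)·5.98²/427 = 0.00508164
  stratum Zone B: (1500/12500)²·(1 − 286/1500)·15.03²/286 = 0.00920538
  stratum Zone C: (5500/12500)²·(1 − 840/5500)·11.23²/840 = 0.0246268
  stratum Zone D: (2200/12500)²·(1 − 286/2200)·3.31²/286 = 0.00103237
V̂(ȳ_st) = 0.0399462
SE(ȳ_st) = √0.0399462 = 0.199866

ȳ_st ≈ 22.602, SE ≈ 0.200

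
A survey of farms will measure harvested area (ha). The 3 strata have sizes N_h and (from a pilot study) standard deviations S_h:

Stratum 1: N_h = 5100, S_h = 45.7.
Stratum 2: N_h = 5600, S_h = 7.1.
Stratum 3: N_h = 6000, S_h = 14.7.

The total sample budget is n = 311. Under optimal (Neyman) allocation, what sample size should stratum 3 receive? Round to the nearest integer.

Neyman allocation: n_h = n · N_h S_h / Σ N_i S_i, with n = 311.
  stratum 1: N_h·S_h = 5100·45.7 = 233070.00
  stratum 2: N_h·S_h = 5600·7.1 = 39760.00
  stratum 3: N_h·S_h = 6000·14.7 = 88200.00
Σ N_h S_h = 361030.00
n for stratum 3 = 311·88200.00/361030.00 = 75.978 → 76

76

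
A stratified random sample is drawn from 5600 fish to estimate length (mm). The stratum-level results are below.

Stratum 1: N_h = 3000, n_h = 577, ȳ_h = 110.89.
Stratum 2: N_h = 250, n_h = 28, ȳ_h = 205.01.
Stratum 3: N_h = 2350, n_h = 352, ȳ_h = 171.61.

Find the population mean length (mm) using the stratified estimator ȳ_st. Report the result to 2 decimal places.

N = Σ N_h = 5600. Stratum weights W_h = N_h/N.
ȳ_st = (3000·110.89 + 250·205.01 + 2350·171.61) / 5600 = 140.5725

ȳ_st ≈ 140.57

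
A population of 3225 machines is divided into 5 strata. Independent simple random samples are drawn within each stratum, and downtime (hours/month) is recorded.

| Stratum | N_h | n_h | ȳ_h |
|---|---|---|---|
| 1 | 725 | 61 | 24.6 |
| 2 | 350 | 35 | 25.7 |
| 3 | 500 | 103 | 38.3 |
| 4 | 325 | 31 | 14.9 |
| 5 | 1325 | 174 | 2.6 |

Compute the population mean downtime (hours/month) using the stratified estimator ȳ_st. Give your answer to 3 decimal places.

N = Σ N_h = 3225. Stratum weights W_h = N_h/N.
ȳ_st = (725·24.6 + 350·25.7 + 500·38.3 + 325·14.9 + 1325·2.6) / 3225 = 16.82713

ȳ_st ≈ 16.827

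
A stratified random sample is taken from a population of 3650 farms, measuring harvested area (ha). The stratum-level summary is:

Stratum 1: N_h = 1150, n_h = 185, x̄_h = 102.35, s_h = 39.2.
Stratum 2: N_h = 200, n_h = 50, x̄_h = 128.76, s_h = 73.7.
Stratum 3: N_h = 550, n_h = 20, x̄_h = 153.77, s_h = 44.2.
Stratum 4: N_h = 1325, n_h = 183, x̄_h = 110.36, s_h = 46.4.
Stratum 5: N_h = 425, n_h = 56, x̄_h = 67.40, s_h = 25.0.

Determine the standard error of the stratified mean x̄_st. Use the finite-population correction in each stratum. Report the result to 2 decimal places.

SE(x̄_st) ≈ 2.13

V̂(x̄_st) = Σ W_h² (1 − n_h/N_h) s_h²/n_h, with W_h = N_h/N and N = 3650:
  stratum 1: (1150/3650)²·(1 − 185/1150)·39.2²/185 = 0.691894
  stratum 2: (200/3650)²·(1 − 50/200)·73.7²/50 = 0.244625
  stratum 3: (550/3650)²·(1 − 20/550)·44.2²/20 = 2.13731
  stratum 4: (1325/3650)²·(1 − 183/1325)·46.4²/183 = 1.33623
  stratum 5: (425/3650)²·(1 − 56/425)·25.0²/56 = 0.131378
V̂(x̄_st) = 4.54144
SE(x̄_st) = √4.54144 = 2.13106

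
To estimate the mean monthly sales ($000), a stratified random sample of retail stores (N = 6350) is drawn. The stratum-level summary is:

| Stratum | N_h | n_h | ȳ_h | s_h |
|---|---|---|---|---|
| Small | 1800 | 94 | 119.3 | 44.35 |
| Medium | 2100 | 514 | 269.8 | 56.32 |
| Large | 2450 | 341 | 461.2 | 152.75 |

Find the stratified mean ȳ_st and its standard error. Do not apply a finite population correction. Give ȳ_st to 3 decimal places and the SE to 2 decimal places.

ȳ_st = Σ W_h ȳ_h = (1800·119.3 + 2100·269.8 + 2450·461.2)/6350 = 300.98583
V̂(ȳ_st) = Σ W_h² s_h²/n_h, with W_h = N_h/N and N = 6350:
  stratum Small: (1800/6350)²·44.35²/94 = 1.68135
  stratum Medium: (2100/6350)²·56.32²/514 = 0.674922
  stratum Large: (2450/6350)²·152.75²/341 = 10.1857
V̂(ȳ_st) = 12.542
SE(ȳ_st) = √12.542 = 3.54147

ȳ_st ≈ 300.986, SE ≈ 3.54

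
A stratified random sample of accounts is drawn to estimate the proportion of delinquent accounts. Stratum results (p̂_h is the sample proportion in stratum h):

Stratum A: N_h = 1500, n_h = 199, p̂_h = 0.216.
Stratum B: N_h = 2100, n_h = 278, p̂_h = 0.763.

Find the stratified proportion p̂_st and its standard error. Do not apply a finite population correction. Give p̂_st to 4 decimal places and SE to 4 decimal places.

N = 3600; stratum weights W_h = N_h/N.
p̂_st = Σ W_h p̂_h = (1500·0.216 + 2100·0.763)/3600 = 0.53508
V̂(p̂_st) = Σ W_h² p̂_h(1−p̂_h)/(n_h−1):
  stratum A: (1500/3600)²·0.216·0.784/198 = 0.000148485
  stratum B: (2100/3600)²·0.763·0.237/277 = 0.00022214
V̂(p̂_st) = 0.000370625; SE = √V̂ = 0.0192516

p̂_st ≈ 0.5351, SE ≈ 0.0193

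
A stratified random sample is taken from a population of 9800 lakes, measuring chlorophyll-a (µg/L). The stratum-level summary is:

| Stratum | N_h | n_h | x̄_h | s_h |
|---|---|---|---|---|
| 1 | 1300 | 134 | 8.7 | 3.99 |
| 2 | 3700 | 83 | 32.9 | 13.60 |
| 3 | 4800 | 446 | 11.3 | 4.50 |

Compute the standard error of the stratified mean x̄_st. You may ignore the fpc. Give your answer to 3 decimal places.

V̂(x̄_st) = Σ W_h² s_h²/n_h, with W_h = N_h/N and N = 9800:
  stratum 1: (1300/9800)²·3.99²/134 = 0.00209062
  stratum 2: (3700/9800)²·13.60²/83 = 0.317652
  stratum 3: (4800/9800)²·4.50²/446 = 0.0108923
V̂(x̄_st) = 0.330635
SE(x̄_st) = √0.330635 = 0.575008

SE(x̄_st) ≈ 0.575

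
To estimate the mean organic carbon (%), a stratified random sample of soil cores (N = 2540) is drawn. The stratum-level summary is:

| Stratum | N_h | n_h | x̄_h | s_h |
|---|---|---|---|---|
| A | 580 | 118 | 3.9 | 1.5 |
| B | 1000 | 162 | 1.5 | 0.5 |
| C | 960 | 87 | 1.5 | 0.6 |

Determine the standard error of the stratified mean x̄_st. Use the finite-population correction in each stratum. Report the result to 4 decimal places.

V̂(x̄_st) = Σ W_h² (1 − n_h/N_h) s_h²/n_h, with W_h = N_h/N and N = 2540:
  stratum A: (580/2540)²·(1 − 118/580)·1.5²/118 = 0.00079196
  stratum B: (1000/2540)²·(1 − 162/1000)·0.5²/162 = 0.000200448
  stratum C: (960/2540)²·(1 − 87/960)·0.6²/87 = 0.000537528
V̂(x̄_st) = 0.00152994
SE(x̄_st) = √0.00152994 = 0.0391144

SE(x̄_st) ≈ 0.0391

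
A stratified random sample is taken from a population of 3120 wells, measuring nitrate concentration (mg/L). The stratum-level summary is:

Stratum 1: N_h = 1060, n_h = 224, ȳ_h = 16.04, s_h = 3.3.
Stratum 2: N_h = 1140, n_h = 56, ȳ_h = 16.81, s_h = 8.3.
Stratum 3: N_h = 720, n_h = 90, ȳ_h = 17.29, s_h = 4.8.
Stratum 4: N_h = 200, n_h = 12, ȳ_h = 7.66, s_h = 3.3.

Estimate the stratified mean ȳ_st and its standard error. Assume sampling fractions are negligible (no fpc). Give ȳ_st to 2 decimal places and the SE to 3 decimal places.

ȳ_st ≈ 16.07, SE ≈ 0.433

ȳ_st = Σ W_h ȳ_h = (1060·16.04 + 1140·16.81 + 720·17.29 + 200·7.66)/3120 = 16.07263
V̂(ȳ_st) = Σ W_h² s_h²/n_h, with W_h = N_h/N and N = 3120:
  stratum 1: (1060/3120)²·3.3²/224 = 0.00561154
  stratum 2: (1140/3120)²·8.3²/56 = 0.164236
  stratum 3: (720/3120)²·4.8²/90 = 0.0136331
  stratum 4: (200/3120)²·3.3²/12 = 0.00372904
V̂(ȳ_st) = 0.18721
SE(ȳ_st) = √0.18721 = 0.432678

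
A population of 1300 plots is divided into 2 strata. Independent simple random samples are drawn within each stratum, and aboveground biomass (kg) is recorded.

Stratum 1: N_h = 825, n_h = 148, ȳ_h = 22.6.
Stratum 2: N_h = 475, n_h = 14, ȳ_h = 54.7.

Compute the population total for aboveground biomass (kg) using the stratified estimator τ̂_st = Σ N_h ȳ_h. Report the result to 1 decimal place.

τ̂_st ≈ 44627.5

τ̂_st = Σ N_h ȳ_h = 825·22.6 + 475·54.7 = 44627.5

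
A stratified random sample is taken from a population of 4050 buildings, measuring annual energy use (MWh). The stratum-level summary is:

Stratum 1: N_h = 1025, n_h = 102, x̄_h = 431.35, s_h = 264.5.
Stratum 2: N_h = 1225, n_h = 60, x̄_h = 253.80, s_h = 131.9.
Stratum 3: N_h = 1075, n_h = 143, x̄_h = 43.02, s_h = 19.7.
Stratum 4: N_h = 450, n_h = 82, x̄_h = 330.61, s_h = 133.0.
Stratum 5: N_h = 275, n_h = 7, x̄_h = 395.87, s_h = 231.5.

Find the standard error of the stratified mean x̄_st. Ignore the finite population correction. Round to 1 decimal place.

SE(x̄_st) ≈ 10.4

V̂(x̄_st) = Σ W_h² s_h²/n_h, with W_h = N_h/N and N = 4050:
  stratum 1: (1025/4050)²·264.5²/102 = 43.9328
  stratum 2: (1225/4050)²·131.9²/60 = 26.5278
  stratum 3: (1075/4050)²·19.7²/143 = 0.191207
  stratum 4: (450/4050)²·133.0²/82 = 2.6632
  stratum 5: (275/4050)²·231.5²/7 = 35.2987
V̂(x̄_st) = 108.614
SE(x̄_st) = √108.614 = 10.4218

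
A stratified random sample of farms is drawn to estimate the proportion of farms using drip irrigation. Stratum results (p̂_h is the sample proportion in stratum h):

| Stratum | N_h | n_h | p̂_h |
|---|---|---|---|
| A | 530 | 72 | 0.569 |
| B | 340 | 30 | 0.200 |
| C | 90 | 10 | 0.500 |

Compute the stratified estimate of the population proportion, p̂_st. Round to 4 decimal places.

N = 960; stratum weights W_h = N_h/N.
p̂_st = Σ W_h p̂_h = (530·0.569 + 340·0.200 + 90·0.500)/960 = 0.43184

p̂_st ≈ 0.4318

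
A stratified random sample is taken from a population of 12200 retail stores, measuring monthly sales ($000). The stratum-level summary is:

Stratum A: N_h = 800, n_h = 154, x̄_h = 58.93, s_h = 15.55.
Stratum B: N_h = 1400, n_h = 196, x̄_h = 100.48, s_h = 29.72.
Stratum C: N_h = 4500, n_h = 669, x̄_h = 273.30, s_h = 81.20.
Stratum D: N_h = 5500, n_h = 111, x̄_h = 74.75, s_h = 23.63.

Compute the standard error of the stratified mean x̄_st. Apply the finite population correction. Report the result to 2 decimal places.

SE(x̄_st) ≈ 1.48

V̂(x̄_st) = Σ W_h² (1 − n_h/N_h) s_h²/n_h, with W_h = N_h/N and N = 12200:
  stratum A: (800/12200)²·(1 − 154/800)·15.55²/154 = 0.00545184
  stratum B: (1400/12200)²·(1 − 196/1400)·29.72²/196 = 0.051036
  stratum C: (4500/12200)²·(1 − 669/4500)·81.20²/669 = 1.14154
  stratum D: (5500/12200)²·(1 − 111/5500)·23.63²/111 = 1.00174
V̂(x̄_st) = 2.19977
SE(x̄_st) = √2.19977 = 1.48316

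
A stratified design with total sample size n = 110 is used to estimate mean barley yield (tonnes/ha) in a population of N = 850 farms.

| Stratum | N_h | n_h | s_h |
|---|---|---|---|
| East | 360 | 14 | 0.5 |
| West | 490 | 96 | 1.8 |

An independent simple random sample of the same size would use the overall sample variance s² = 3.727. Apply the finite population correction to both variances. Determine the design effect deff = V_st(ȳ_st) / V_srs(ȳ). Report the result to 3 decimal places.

V̂(ȳ_st) = Σ W_h² (1 − n_h/N_h) s_h²/n_h, with W_h = N_h/N and N = 850:
  stratum East: (360/850)²·(1 − 14/360)·0.5²/14 = 0.0030786
  stratum West: (490/850)²·(1 − 96/490)·1.8²/96 = 0.00901837
V_st = 0.012097
V_srs = (1 − 110/850)·3.727/110 = 0.0294971
deff = V_st / V_srs = 0.012097/0.0294971 = 0.4101

deff ≈ 0.410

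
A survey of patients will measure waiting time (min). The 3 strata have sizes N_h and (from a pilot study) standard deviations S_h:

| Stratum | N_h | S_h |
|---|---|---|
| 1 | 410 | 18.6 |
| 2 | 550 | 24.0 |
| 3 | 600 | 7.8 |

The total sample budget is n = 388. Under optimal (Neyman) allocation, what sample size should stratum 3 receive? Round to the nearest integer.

Neyman allocation: n_h = n · N_h S_h / Σ N_i S_i, with n = 388.
  stratum 1: N_h·S_h = 410·18.6 = 7626.00
  stratum 2: N_h·S_h = 550·24.0 = 13200.00
  stratum 3: N_h·S_h = 600·7.8 = 4680.00
Σ N_h S_h = 25506.00
n for stratum 3 = 388·4680.00/25506.00 = 71.193 → 71

71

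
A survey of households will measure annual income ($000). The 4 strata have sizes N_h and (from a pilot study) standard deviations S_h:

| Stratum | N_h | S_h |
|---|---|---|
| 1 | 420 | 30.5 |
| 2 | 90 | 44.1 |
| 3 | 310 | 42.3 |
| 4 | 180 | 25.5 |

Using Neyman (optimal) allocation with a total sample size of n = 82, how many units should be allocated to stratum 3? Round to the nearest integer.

31

Neyman allocation: n_h = n · N_h S_h / Σ N_i S_i, with n = 82.
  stratum 1: N_h·S_h = 420·30.5 = 12810.00
  stratum 2: N_h·S_h = 90·44.1 = 3969.00
  stratum 3: N_h·S_h = 310·42.3 = 13113.00
  stratum 4: N_h·S_h = 180·25.5 = 4590.00
Σ N_h S_h = 34482.00
n for stratum 3 = 82·13113.00/34482.00 = 31.183 → 31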